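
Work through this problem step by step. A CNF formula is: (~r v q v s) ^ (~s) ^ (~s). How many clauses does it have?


A CNF formula is a conjunction of clauses.
Clauses are separated by ^.
Counting the conjuncts: 3 clauses.

3


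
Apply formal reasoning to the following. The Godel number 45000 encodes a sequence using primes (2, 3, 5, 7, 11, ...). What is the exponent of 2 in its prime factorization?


Factorize 45000 by dividing by 2 repeatedly.
Division steps: 2 divides 45000 exactly 3 time(s).
Exponent of 2 = 3

3


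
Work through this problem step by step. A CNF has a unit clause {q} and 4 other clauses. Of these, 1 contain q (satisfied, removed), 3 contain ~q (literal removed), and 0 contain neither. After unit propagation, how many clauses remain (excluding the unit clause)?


Satisfied (removed): 1
Shortened (remain): 3
Unchanged (remain): 0
Remaining = 3 + 0 = 3

3


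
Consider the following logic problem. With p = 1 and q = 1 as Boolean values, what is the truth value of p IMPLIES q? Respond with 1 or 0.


p = 1, q = 1
Operation: p IMPLIES q
Evaluate: 1 IMPLIES 1 = 1

1


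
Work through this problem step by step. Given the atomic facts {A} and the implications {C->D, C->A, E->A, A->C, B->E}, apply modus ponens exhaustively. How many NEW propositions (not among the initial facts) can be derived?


Initial facts: {A}
Apply modus ponens to closure:
  A and A->C  =>  C
  C and C->D  =>  D
Final known: {A, C, D}
New propositions: {C, D}
Count = 2

2


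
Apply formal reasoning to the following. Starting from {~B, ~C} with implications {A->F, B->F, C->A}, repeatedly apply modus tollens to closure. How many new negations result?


Initial negated facts: {~B, ~C}
Apply modus tollens to closure:
  (no implication fires)
Final negated: {~B, ~C}
New negations: {(none)}
Count = 0

0


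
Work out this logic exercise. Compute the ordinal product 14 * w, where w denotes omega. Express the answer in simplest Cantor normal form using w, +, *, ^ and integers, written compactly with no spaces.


Compute 14 * w.
Ordinal * is associative and left-distributive over +, but NOT commutative; for finite n>1, n*w = w but w*n stays w*n.
For finite n>0, n * w = sup{n*k : k<w} = w. So 14 * w = w.
Result = w

w


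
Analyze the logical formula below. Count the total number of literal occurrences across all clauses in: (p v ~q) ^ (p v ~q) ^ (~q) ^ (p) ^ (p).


Counting literals in each clause:
Clause 1: 2 literal(s)
Clause 2: 2 literal(s)
Clause 3: 1 literal(s)
Clause 4: 1 literal(s)
Clause 5: 1 literal(s)
Total = 7

7


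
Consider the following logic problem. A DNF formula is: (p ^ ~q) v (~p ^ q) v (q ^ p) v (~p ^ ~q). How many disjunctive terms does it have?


A DNF formula is a disjunction of terms (conjunctions).
Terms are separated by v.
Counting the disjuncts: 4 terms.

4


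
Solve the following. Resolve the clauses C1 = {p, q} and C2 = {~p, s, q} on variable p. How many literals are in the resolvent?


Remove p from C1 and ~p from C2.
C1 remainder: {q}
C2 remainder: {s, q}
Union (resolvent): {q, s}
Resolvent has 2 literal(s).

2


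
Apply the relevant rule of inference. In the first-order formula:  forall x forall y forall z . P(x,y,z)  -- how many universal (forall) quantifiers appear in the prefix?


Quantifier prefix: forall x forall y forall z
Mark each quantifier type:
  U U U
Universal count = 3, Existential count = 0
Asked for universal (forall) quantifiers: 3

3


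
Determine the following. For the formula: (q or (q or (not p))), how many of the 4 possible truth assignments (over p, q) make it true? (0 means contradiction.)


Check all 4 assignments:
p=0, q=0: 1
p=0, q=1: 1
p=1, q=0: 0
p=1, q=1: 1
Count of True = 3

3


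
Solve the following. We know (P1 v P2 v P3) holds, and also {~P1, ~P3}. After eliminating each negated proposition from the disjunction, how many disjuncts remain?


Original disjuncts (3): P1, P2, P3
Negated (eliminate): ~P1, ~P3
Remaining disjuncts: P2
Count = 3 - 2 = 1

1


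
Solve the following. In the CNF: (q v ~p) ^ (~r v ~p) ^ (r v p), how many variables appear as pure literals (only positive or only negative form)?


Check each variable for pure literal status:
p: mixed (not pure)
q: pure positive
r: mixed (not pure)
Pure literal count = 1

1


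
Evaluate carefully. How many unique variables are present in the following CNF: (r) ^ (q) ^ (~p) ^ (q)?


Identify each variable that appears in the formula.
Variables found: p, q, r
Count = 3

3


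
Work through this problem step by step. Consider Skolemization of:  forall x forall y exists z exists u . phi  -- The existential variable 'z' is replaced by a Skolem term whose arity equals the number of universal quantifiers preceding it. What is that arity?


Quantifier prefix: forall x forall y exists z exists u
'z' is existentially quantified at position 3.
Universal variables preceding it: x, y
Skolem function arity = 2

2


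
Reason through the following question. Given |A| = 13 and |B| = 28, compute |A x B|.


The Cartesian product A x B contains all ordered pairs (a, b).
|A x B| = |A| * |B| = 13 * 28 = 364

364


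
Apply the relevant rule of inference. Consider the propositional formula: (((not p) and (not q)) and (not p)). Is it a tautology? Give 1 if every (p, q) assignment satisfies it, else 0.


Check all 4 assignments:
p=0, q=0: 1
p=0, q=1: 0
p=1, q=0: 0
p=1, q=1: 0
Satisfying count = 1/4.
Tautology iff count = 4: no.

0


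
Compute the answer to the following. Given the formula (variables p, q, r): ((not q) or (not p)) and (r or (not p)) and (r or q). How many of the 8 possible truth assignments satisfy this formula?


Evaluate all 8 assignments for p, q, r:
p=0, q=0, r=0: 0
p=0, q=0, r=1: 1
p=0, q=1, r=0: 1
p=0, q=1, r=1: 1
p=1, q=0, r=0: 0
p=1, q=0, r=1: 1
p=1, q=1, r=0: 0
p=1, q=1, r=1: 0
Satisfying count = 4

4


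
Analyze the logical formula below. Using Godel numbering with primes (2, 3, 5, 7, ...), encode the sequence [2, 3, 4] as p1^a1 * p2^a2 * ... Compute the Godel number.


Encode each element as an exponent of the corresponding prime:
  2^2 = 4
  3^3 = 27
  5^4 = 625
Product = 4 * 27 * 625 = 67500

67500


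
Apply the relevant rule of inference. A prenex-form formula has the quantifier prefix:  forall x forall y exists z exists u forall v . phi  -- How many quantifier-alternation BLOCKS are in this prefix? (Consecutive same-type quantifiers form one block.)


Quantifier-type sequence: A A E E A  (A=forall, E=exists)
Group into maximal same-type runs:
  Ax2 | Ex2 | Ax1
Number of blocks = 3

3


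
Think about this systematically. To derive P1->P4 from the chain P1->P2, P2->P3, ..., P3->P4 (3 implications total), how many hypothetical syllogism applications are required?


With 3 implications in a chain connecting 4 propositions:
P1->P2, P2->P3, ..., P3->P4
Steps needed = (number of implications) - 1 = 3 - 1 = 2

2


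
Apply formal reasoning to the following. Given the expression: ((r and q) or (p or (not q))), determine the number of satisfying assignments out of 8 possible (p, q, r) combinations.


Check all 8 assignments:
p=0, q=0, r=0: 1
p=0, q=0, r=1: 1
p=0, q=1, r=0: 0
p=0, q=1, r=1: 1
p=1, q=0, r=0: 1
p=1, q=0, r=1: 1
p=1, q=1, r=0: 1
p=1, q=1, r=1: 1
Count of True = 7

7


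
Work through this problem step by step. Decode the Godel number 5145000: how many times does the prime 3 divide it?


Factorize 5145000 by dividing by 3 repeatedly.
Division steps: 3 divides 5145000 exactly 1 time(s).
Exponent of 3 = 1

1


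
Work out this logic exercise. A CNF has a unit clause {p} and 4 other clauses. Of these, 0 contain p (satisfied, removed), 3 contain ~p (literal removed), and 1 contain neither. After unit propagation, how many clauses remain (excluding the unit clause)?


Satisfied (removed): 0
Shortened (remain): 3
Unchanged (remain): 1
Remaining = 3 + 1 = 4

4


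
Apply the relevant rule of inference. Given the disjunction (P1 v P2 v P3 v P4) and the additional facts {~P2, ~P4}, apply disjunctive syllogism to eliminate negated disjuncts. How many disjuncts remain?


Original disjuncts (4): P1, P2, P3, P4
Negated (eliminate): ~P2, ~P4
Remaining disjuncts: P1, P3
Count = 4 - 2 = 2

2


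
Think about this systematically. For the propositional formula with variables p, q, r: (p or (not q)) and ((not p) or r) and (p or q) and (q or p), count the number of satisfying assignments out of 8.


Evaluate all 8 assignments for p, q, r:
p=0, q=0, r=0: 0
p=0, q=0, r=1: 0
p=0, q=1, r=0: 0
p=0, q=1, r=1: 0
p=1, q=0, r=0: 0
p=1, q=0, r=1: 1
p=1, q=1, r=0: 0
p=1, q=1, r=1: 1
Satisfying count = 2

2


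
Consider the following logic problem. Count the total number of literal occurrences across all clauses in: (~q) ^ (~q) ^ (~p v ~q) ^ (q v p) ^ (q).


Counting literals in each clause:
Clause 1: 1 literal(s)
Clause 2: 1 literal(s)
Clause 3: 2 literal(s)
Clause 4: 2 literal(s)
Clause 5: 1 literal(s)
Total = 7

7


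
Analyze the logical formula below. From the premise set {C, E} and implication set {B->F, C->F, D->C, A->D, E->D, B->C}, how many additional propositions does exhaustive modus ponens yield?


Initial facts: {C, E}
Apply modus ponens to closure:
  C and C->F  =>  F
  E and E->D  =>  D
Final known: {C, D, E, F}
New propositions: {D, F}
Count = 2

2


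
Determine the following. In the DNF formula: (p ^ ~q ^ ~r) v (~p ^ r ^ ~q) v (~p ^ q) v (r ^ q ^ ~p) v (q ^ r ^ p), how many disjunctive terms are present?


A DNF formula is a disjunction of terms (conjunctions).
Terms are separated by v.
Counting the disjuncts: 5 terms.

5


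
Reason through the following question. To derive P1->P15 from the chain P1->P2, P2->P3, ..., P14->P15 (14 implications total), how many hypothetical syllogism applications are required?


With 14 implications in a chain connecting 15 propositions:
P1->P2, P2->P3, ..., P14->P15
Steps needed = (number of implications) - 1 = 14 - 1 = 13

13


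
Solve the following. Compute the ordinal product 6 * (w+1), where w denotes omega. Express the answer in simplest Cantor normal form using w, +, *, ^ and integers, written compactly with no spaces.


Compute 6 * (w+1).
Ordinal * is associative and left-distributive over +, but NOT commutative; for finite n>1, n*w = w but w*n stays w*n.
By left-distributivity: 6 * (w+1) = 6*w + 6*1 = w + 6 = w+6.
Result = w+6

w+6


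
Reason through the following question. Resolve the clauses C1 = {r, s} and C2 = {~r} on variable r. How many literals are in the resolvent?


Remove r from C1 and ~r from C2.
C1 remainder: {s}
C2 remainder: {}
Union (resolvent): {s}
Resolvent has 1 literal(s).

1


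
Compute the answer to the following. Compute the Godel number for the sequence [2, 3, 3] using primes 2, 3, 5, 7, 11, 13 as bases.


Encode each element as an exponent of the corresponding prime:
  2^2 = 4
  3^3 = 27
  5^3 = 125
Product = 4 * 27 * 125 = 13500

13500


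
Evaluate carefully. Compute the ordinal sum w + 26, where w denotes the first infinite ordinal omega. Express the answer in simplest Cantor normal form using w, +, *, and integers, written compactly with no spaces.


Compute w + 26.
Ordinal + is associative but NOT commutative; for finite n>0, n + w = w but w + n stays w+n.
w + 26 is already in normal form (a successor ordinal beyond w).
Result = w+26

w+26


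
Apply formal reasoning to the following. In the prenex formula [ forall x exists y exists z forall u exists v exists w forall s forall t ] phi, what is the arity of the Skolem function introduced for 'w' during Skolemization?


Quantifier prefix: forall x exists y exists z forall u exists v exists w forall s forall t
'w' is existentially quantified at position 6.
Universal variables preceding it: x, u
Skolem function arity = 2

2


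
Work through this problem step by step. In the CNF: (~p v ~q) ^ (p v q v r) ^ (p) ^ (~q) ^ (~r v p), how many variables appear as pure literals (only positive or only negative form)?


Check each variable for pure literal status:
p: mixed (not pure)
q: mixed (not pure)
r: mixed (not pure)
Pure literal count = 0

0


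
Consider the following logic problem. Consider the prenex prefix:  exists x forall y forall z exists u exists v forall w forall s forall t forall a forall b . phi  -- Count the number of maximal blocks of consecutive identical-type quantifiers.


Quantifier-type sequence: E A A E E A A A A A  (A=forall, E=exists)
Group into maximal same-type runs:
  Ex1 | Ax2 | Ex2 | Ax5
Number of blocks = 4

4


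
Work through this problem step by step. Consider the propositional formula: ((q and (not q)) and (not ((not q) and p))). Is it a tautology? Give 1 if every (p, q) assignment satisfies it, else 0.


Check all 4 assignments:
p=0, q=0: 0
p=0, q=1: 0
p=1, q=0: 0
p=1, q=1: 0
Satisfying count = 0/4.
Tautology iff count = 4: no.

0


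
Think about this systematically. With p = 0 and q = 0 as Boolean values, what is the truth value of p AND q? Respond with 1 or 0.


p = 0, q = 0
Operation: p AND q
Evaluate: 0 AND 0 = 0

0


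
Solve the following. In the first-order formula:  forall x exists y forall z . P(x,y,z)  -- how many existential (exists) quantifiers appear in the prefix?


Quantifier prefix: forall x exists y forall z
Mark each quantifier type:
  U E U
Universal count = 2, Existential count = 1
Asked for existential (exists) quantifiers: 1

1


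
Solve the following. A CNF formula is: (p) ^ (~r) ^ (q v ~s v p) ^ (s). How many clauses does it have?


A CNF formula is a conjunction of clauses.
Clauses are separated by ^.
Counting the conjuncts: 4 clauses.

4


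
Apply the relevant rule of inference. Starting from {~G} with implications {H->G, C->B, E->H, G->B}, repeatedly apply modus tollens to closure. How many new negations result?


Initial negated facts: {~G}
Apply modus tollens to closure:
  ~G and H->G  =>  ~H
  ~H and E->H  =>  ~E
Final negated: {~E, ~G, ~H}
New negations: {~E, ~H}
Count = 2

2


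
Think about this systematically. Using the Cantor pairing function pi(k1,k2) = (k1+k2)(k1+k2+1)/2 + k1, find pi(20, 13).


k1 + k2 = 33
(k1+k2)(k1+k2+1)/2 = 33 * 34 / 2 = 561
pi = 561 + 20 = 581

581


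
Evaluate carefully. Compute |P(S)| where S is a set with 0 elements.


The power set of a set with n elements has 2^n elements.
|P(S)| = 2^0 = 1

1


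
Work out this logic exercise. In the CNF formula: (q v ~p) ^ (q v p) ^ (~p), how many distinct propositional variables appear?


Identify each variable that appears in the formula.
Variables found: p, q
Count = 2

2


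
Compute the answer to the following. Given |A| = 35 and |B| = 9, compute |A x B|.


The Cartesian product A x B contains all ordered pairs (a, b).
|A x B| = |A| * |B| = 35 * 9 = 315

315


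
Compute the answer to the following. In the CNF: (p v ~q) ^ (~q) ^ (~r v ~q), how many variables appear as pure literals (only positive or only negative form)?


Check each variable for pure literal status:
p: pure positive
q: pure negative
r: pure negative
Pure literal count = 3

3


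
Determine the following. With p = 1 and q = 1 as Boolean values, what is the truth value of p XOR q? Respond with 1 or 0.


p = 1, q = 1
Operation: p XOR q
Evaluate: 1 XOR 1 = 0

0


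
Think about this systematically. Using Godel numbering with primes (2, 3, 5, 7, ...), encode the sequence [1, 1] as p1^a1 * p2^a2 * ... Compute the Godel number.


Encode each element as an exponent of the corresponding prime:
  2^1 = 2
  3^1 = 3
Product = 2 * 3 = 6

6


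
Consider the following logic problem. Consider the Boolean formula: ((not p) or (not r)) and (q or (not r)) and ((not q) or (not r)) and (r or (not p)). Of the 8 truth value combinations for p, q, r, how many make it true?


Evaluate all 8 assignments for p, q, r:
p=0, q=0, r=0: 1
p=0, q=0, r=1: 0
p=0, q=1, r=0: 1
p=0, q=1, r=1: 0
p=1, q=0, r=0: 0
p=1, q=0, r=1: 0
p=1, q=1, r=0: 0
p=1, q=1, r=1: 0
Satisfying count = 2

2


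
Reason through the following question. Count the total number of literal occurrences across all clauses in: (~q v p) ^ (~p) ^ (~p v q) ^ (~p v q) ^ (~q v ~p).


Counting literals in each clause:
Clause 1: 2 literal(s)
Clause 2: 1 literal(s)
Clause 3: 2 literal(s)
Clause 4: 2 literal(s)
Clause 5: 2 literal(s)
Total = 9

9


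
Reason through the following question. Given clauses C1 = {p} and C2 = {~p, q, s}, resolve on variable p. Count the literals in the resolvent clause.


Remove p from C1 and ~p from C2.
C1 remainder: {}
C2 remainder: {q, s}
Union (resolvent): {q, s}
Resolvent has 2 literal(s).

2


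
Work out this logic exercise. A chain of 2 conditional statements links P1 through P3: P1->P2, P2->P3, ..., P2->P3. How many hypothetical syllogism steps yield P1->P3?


With 2 implications in a chain connecting 3 propositions:
P1->P2, P2->P3, ..., P2->P3
Steps needed = (number of implications) - 1 = 2 - 1 = 1

1


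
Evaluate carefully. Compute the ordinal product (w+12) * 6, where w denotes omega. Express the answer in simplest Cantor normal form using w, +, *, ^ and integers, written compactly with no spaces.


Compute (w+12) * 6.
Ordinal * is associative and left-distributive over +, but NOT commutative; for finite n>1, n*w = w but w*n stays w*n.
(w+12) * 6 = (w+12) repeated 6 times. Each intermediate +12 is absorbed by the following w; only the last survives: w*6+12.
Result = w*6+12

w*6+12


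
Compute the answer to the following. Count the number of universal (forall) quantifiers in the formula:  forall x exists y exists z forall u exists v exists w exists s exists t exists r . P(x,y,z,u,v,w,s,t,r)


Quantifier prefix: forall x exists y exists z forall u exists v exists w exists s exists t exists r
Mark each quantifier type:
  U E E U E E E E E
Universal count = 2, Existential count = 7
Asked for universal (forall) quantifiers: 2

2


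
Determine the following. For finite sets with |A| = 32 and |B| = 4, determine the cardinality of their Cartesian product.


The Cartesian product A x B contains all ordered pairs (a, b).
|A x B| = |A| * |B| = 32 * 4 = 128

128


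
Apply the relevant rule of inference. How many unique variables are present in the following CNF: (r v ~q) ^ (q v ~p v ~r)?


Identify each variable that appears in the formula.
Variables found: p, q, r
Count = 3

3


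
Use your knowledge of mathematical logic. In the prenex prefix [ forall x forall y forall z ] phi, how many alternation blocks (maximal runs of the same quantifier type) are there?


Quantifier-type sequence: A A A  (A=forall, E=exists)
Group into maximal same-type runs:
  Ax3
Number of blocks = 1

1


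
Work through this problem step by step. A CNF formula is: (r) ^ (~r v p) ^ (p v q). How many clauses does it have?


A CNF formula is a conjunction of clauses.
Clauses are separated by ^.
Counting the conjuncts: 3 clauses.

3


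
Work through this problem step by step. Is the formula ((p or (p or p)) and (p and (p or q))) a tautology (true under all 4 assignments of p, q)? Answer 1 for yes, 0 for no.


Check all 4 assignments:
p=0, q=0: 0
p=0, q=1: 0
p=1, q=0: 1
p=1, q=1: 1
Satisfying count = 2/4.
Tautology iff count = 4: no.

0


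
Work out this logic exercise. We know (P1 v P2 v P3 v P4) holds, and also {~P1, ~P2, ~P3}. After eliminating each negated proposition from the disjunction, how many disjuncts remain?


Original disjuncts (4): P1, P2, P3, P4
Negated (eliminate): ~P1, ~P2, ~P3
Remaining disjuncts: P4
Count = 4 - 3 = 1

1


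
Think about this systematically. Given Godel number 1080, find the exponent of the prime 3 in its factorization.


Factorize 1080 by dividing by 3 repeatedly.
Division steps: 3 divides 1080 exactly 3 time(s).
Exponent of 3 = 3

3


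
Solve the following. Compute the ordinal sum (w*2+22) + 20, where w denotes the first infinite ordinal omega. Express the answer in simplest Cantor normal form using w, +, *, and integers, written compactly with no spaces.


Compute (w*2+22) + 20.
Ordinal + is associative but NOT commutative; for finite n>0, n + w = w but w + n stays w+n.
By associativity: (w*2+22) + 20 = w*2 + (22+20) = w*2+42.
Result = w*2+42

w*2+42


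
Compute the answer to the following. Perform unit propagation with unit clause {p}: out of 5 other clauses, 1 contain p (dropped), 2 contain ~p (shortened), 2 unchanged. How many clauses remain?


Satisfied (removed): 1
Shortened (remain): 2
Unchanged (remain): 2
Remaining = 2 + 2 = 4

4


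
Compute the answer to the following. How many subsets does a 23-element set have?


The power set of a set with n elements has 2^n elements.
|P(S)| = 2^23 = 8388608

8388608


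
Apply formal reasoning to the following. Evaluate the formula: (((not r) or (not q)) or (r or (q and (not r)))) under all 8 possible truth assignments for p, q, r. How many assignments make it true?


Check all 8 assignments:
p=0, q=0, r=0: 1
p=0, q=0, r=1: 1
p=0, q=1, r=0: 1
p=0, q=1, r=1: 1
p=1, q=0, r=0: 1
p=1, q=0, r=1: 1
p=1, q=1, r=0: 1
p=1, q=1, r=1: 1
Count of True = 8

8


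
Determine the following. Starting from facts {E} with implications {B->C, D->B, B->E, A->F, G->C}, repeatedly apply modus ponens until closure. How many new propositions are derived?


Initial facts: {E}
Apply modus ponens to closure:
  (no implication fires)
Final known: {E}
New propositions: {(none)}
Count = 0

0


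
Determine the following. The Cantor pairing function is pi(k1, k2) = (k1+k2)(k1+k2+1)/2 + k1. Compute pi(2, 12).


k1 + k2 = 14
(k1+k2)(k1+k2+1)/2 = 14 * 15 / 2 = 105
pi = 105 + 2 = 107

107


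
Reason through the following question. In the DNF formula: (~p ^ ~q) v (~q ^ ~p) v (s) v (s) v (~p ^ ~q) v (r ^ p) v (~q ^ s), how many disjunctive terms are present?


A DNF formula is a disjunction of terms (conjunctions).
Terms are separated by v.
Counting the disjuncts: 7 terms.

7


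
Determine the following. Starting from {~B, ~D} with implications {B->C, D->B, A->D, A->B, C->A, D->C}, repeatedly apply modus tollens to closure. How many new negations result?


Initial negated facts: {~B, ~D}
Apply modus tollens to closure:
  ~D and A->D  =>  ~A
  ~A and C->A  =>  ~C
Final negated: {~A, ~B, ~C, ~D}
New negations: {~A, ~C}
Count = 2

2


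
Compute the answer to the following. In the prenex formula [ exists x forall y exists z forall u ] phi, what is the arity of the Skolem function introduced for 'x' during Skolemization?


Quantifier prefix: exists x forall y exists z forall u
'x' is existentially quantified at position 1.
No universal quantifiers precede it.
Skolem function arity = 0 (a Skolem constant)

0


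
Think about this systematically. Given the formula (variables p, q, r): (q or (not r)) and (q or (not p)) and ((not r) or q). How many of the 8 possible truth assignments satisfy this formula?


Evaluate all 8 assignments for p, q, r:
p=0, q=0, r=0: 1
p=0, q=0, r=1: 0
p=0, q=1, r=0: 1
p=0, q=1, r=1: 1
p=1, q=0, r=0: 0
p=1, q=0, r=1: 0
p=1, q=1, r=0: 1
p=1, q=1, r=1: 1
Satisfying count = 5

5


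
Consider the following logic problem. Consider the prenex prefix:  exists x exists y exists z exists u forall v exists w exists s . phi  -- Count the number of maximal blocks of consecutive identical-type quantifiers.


Quantifier-type sequence: E E E E A E E  (A=forall, E=exists)
Group into maximal same-type runs:
  Ex4 | Ax1 | Ex2
Number of blocks = 3

3


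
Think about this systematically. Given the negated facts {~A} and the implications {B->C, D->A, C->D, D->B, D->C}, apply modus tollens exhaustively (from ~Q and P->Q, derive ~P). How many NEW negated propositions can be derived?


Initial negated facts: {~A}
Apply modus tollens to closure:
  ~A and D->A  =>  ~D
  ~D and C->D  =>  ~C
  ~C and B->C  =>  ~B
Final negated: {~A, ~B, ~C, ~D}
New negations: {~B, ~C, ~D}
Count = 3

3


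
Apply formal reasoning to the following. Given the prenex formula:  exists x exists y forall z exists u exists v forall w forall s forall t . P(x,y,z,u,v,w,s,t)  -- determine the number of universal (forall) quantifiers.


Quantifier prefix: exists x exists y forall z exists u exists v forall w forall s forall t
Mark each quantifier type:
  E E U E E U U U
Universal count = 4, Existential count = 4
Asked for universal (forall) quantifiers: 4

4


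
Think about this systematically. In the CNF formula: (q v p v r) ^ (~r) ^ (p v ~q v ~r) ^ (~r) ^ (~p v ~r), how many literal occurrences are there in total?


Counting literals in each clause:
Clause 1: 3 literal(s)
Clause 2: 1 literal(s)
Clause 3: 3 literal(s)
Clause 4: 1 literal(s)
Clause 5: 2 literal(s)
Total = 10

10


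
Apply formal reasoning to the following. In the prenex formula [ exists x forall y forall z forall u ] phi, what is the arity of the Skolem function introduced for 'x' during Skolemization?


Quantifier prefix: exists x forall y forall z forall u
'x' is existentially quantified at position 1.
No universal quantifiers precede it.
Skolem function arity = 0 (a Skolem constant)

0


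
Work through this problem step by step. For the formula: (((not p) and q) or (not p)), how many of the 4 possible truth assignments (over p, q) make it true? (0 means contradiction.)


Check all 4 assignments:
p=0, q=0: 1
p=0, q=1: 1
p=1, q=0: 0
p=1, q=1: 0
Count of True = 2

2


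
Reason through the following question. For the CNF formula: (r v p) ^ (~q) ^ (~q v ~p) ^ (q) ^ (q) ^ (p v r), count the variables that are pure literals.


Check each variable for pure literal status:
p: mixed (not pure)
q: mixed (not pure)
r: pure positive
Pure literal count = 1

1


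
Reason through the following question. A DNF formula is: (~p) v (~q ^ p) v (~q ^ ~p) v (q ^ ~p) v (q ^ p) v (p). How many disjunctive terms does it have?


A DNF formula is a disjunction of terms (conjunctions).
Terms are separated by v.
Counting the disjuncts: 6 terms.

6


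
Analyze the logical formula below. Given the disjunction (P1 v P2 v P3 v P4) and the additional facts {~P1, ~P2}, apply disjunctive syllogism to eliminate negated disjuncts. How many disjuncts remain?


Original disjuncts (4): P1, P2, P3, P4
Negated (eliminate): ~P1, ~P2
Remaining disjuncts: P3, P4
Count = 4 - 2 = 2

2


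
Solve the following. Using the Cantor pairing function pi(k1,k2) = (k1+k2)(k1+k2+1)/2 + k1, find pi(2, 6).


k1 + k2 = 8
(k1+k2)(k1+k2+1)/2 = 8 * 9 / 2 = 36
pi = 36 + 2 = 38

38


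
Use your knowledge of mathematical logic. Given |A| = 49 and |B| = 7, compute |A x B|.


The Cartesian product A x B contains all ordered pairs (a, b).
|A x B| = |A| * |B| = 49 * 7 = 343

343


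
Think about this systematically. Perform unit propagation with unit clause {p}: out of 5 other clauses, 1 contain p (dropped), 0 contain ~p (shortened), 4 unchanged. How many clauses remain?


Satisfied (removed): 1
Shortened (remain): 0
Unchanged (remain): 4
Remaining = 0 + 4 = 4

4


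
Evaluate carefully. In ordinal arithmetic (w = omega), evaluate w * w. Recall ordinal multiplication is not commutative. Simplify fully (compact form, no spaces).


Compute w * w.
Ordinal * is associative and left-distributive over +, but NOT commutative; for finite n>1, n*w = w but w*n stays w*n.
w * w = w^2 by definition.
Result = w^2

w^2


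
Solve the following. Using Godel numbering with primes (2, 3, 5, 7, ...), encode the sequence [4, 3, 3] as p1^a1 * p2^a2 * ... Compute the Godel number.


Encode each element as an exponent of the corresponding prime:
  2^4 = 16
  3^3 = 27
  5^3 = 125
Product = 16 * 27 * 125 = 54000

54000


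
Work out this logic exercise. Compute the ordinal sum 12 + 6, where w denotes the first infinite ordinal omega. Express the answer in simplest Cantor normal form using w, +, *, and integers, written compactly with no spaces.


Compute 12 + 6.
Ordinal + is associative but NOT commutative; for finite n>0, n + w = w but w + n stays w+n.
Both operands finite; ordinal + agrees with natural +: 12 + 6 = 18.
Result = 18

18


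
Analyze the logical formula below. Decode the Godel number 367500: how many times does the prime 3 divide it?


Factorize 367500 by dividing by 3 repeatedly.
Division steps: 3 divides 367500 exactly 1 time(s).
Exponent of 3 = 1

1


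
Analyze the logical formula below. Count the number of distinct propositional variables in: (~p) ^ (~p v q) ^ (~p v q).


Identify each variable that appears in the formula.
Variables found: p, q
Count = 2

2


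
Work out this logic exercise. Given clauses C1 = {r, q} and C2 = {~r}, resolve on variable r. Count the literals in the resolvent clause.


Remove r from C1 and ~r from C2.
C1 remainder: {q}
C2 remainder: {}
Union (resolvent): {q}
Resolvent has 1 literal(s).

1


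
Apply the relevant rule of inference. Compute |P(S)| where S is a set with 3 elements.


The power set of a set with n elements has 2^n elements.
|P(S)| = 2^3 = 8

8


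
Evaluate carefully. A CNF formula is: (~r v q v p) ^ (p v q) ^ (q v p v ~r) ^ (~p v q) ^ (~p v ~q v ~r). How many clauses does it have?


A CNF formula is a conjunction of clauses.
Clauses are separated by ^.
Counting the conjuncts: 5 clauses.

5


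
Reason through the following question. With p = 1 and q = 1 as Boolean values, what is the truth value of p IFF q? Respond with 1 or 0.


p = 1, q = 1
Operation: p IFF q
Evaluate: 1 IFF 1 = 1

1


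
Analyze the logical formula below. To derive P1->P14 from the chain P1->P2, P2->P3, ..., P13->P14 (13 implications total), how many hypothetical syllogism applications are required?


With 13 implications in a chain connecting 14 propositions:
P1->P2, P2->P3, ..., P13->P14
Steps needed = (number of implications) - 1 = 13 - 1 = 12

12


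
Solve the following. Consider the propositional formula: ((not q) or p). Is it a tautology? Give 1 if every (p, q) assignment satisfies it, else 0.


Check all 4 assignments:
p=0, q=0: 1
p=0, q=1: 0
p=1, q=0: 1
p=1, q=1: 1
Satisfying count = 3/4.
Tautology iff count = 4: no.

0


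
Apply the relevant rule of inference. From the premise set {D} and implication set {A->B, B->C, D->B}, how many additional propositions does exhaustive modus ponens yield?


Initial facts: {D}
Apply modus ponens to closure:
  D and D->B  =>  B
  B and B->C  =>  C
Final known: {B, C, D}
New propositions: {B, C}
Count = 2

2


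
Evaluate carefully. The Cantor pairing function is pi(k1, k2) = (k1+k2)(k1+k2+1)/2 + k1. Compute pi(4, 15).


k1 + k2 = 19
(k1+k2)(k1+k2+1)/2 = 19 * 20 / 2 = 190
pi = 190 + 4 = 194

194


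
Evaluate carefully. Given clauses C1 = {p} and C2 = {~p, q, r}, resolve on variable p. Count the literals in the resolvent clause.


Remove p from C1 and ~p from C2.
C1 remainder: {}
C2 remainder: {q, r}
Union (resolvent): {q, r}
Resolvent has 2 literal(s).

2


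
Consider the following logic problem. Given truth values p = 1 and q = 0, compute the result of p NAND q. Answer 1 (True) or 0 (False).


p = 1, q = 0
Operation: p NAND q
Evaluate: 1 NAND 0 = 1

1


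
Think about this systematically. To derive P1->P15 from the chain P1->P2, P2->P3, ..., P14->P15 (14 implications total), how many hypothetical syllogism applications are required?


With 14 implications in a chain connecting 15 propositions:
P1->P2, P2->P3, ..., P14->P15
Steps needed = (number of implications) - 1 = 14 - 1 = 13

13


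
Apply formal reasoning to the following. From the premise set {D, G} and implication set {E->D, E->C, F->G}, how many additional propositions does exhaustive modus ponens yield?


Initial facts: {D, G}
Apply modus ponens to closure:
  (no implication fires)
Final known: {D, G}
New propositions: {(none)}
Count = 0

0


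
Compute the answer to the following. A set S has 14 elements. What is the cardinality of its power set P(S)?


The power set of a set with n elements has 2^n elements.
|P(S)| = 2^14 = 16384

16384


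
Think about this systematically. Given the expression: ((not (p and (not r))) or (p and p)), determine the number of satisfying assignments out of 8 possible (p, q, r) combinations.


Check all 8 assignments:
p=0, q=0, r=0: 1
p=0, q=0, r=1: 1
p=0, q=1, r=0: 1
p=0, q=1, r=1: 1
p=1, q=0, r=0: 1
p=1, q=0, r=1: 1
p=1, q=1, r=0: 1
p=1, q=1, r=1: 1
Count of True = 8

8


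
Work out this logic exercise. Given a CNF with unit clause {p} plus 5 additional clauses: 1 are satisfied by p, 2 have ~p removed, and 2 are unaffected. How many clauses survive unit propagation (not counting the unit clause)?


Satisfied (removed): 1
Shortened (remain): 2
Unchanged (remain): 2
Remaining = 2 + 2 = 4

4


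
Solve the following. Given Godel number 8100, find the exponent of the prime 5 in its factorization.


Factorize 8100 by dividing by 5 repeatedly.
Division steps: 5 divides 8100 exactly 2 time(s).
Exponent of 5 = 2

2


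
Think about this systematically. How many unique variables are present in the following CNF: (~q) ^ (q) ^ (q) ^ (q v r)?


Identify each variable that appears in the formula.
Variables found: q, r
Count = 2

2


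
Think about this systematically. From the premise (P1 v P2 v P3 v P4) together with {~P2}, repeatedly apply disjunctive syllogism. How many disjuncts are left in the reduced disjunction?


Original disjuncts (4): P1, P2, P3, P4
Negated (eliminate): ~P2
Remaining disjuncts: P1, P3, P4
Count = 4 - 1 = 3

3


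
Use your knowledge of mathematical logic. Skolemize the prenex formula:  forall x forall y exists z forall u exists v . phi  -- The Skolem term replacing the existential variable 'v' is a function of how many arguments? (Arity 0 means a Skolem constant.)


Quantifier prefix: forall x forall y exists z forall u exists v
'v' is existentially quantified at position 5.
Universal variables preceding it: x, y, u
Skolem function arity = 3

3


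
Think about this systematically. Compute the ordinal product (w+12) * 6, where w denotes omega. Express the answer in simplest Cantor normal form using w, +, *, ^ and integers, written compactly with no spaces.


Compute (w+12) * 6.
Ordinal * is associative and left-distributive over +, but NOT commutative; for finite n>1, n*w = w but w*n stays w*n.
(w+12) * 6 = (w+12) repeated 6 times. Each intermediate +12 is absorbed by the following w; only the last survives: w*6+12.
Result = w*6+12

w*6+12


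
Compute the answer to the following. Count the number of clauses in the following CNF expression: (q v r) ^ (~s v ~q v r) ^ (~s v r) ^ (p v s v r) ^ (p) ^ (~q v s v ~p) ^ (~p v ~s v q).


A CNF formula is a conjunction of clauses.
Clauses are separated by ^.
Counting the conjuncts: 7 clauses.

7


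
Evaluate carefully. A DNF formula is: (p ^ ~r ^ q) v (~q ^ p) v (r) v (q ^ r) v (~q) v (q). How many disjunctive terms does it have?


A DNF formula is a disjunction of terms (conjunctions).
Terms are separated by v.
Counting the disjuncts: 6 terms.

6


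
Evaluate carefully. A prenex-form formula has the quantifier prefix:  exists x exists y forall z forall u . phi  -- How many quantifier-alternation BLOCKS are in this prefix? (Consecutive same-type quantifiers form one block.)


Quantifier-type sequence: E E A A  (A=forall, E=exists)
Group into maximal same-type runs:
  Ex2 | Ax2
Number of blocks = 2

2


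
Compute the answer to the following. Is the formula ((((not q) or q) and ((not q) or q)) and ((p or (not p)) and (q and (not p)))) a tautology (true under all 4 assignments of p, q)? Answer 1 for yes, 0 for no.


Check all 4 assignments:
p=0, q=0: 0
p=0, q=1: 1
p=1, q=0: 0
p=1, q=1: 0
Satisfying count = 1/4.
Tautology iff count = 4: no.

0


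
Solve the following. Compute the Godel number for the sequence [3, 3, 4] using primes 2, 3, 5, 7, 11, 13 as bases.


Encode each element as an exponent of the corresponding prime:
  2^3 = 8
  3^3 = 27
  5^4 = 625
Product = 8 * 27 * 625 = 135000

135000


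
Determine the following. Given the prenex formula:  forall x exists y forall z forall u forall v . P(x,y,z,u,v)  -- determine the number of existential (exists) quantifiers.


Quantifier prefix: forall x exists y forall z forall u forall v
Mark each quantifier type:
  U E U U U
Universal count = 4, Existential count = 1
Asked for existential (exists) quantifiers: 1

1


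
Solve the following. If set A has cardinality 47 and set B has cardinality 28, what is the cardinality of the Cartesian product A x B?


The Cartesian product A x B contains all ordered pairs (a, b).
|A x B| = |A| * |B| = 47 * 28 = 1316

1316


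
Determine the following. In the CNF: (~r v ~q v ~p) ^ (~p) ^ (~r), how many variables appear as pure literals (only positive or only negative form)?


Check each variable for pure literal status:
p: pure negative
q: pure negative
r: pure negative
Pure literal count = 3

3


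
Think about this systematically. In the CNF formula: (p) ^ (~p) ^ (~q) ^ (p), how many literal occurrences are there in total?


Counting literals in each clause:
Clause 1: 1 literal(s)
Clause 2: 1 literal(s)
Clause 3: 1 literal(s)
Clause 4: 1 literal(s)
Total = 4

4


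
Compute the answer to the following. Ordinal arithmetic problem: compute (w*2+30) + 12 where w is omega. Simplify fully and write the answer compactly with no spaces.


Compute (w*2+30) + 12.
Ordinal + is associative but NOT commutative; for finite n>0, n + w = w but w + n stays w+n.
By associativity: (w*2+30) + 12 = w*2 + (30+12) = w*2+42.
Result = w*2+42

w*2+42


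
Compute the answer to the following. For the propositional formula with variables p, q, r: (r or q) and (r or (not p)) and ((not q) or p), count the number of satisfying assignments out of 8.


Evaluate all 8 assignments for p, q, r:
p=0, q=0, r=0: 0
p=0, q=0, r=1: 1
p=0, q=1, r=0: 0
p=0, q=1, r=1: 0
p=1, q=0, r=0: 0
p=1, q=0, r=1: 1
p=1, q=1, r=0: 0
p=1, q=1, r=1: 1
Satisfying count = 3

3


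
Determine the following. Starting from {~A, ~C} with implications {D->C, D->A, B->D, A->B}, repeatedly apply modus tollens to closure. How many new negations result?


Initial negated facts: {~A, ~C}
Apply modus tollens to closure:
  ~C and D->C  =>  ~D
  ~D and B->D  =>  ~B
Final negated: {~A, ~B, ~C, ~D}
New negations: {~B, ~D}
Count = 2

2


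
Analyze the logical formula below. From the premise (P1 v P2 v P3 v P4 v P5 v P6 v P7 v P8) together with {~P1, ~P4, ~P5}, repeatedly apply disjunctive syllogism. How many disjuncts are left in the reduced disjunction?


Original disjuncts (8): P1, P2, P3, P4, P5, P6, P7, P8
Negated (eliminate): ~P1, ~P4, ~P5
Remaining disjuncts: P2, P3, P6, P7, P8
Count = 8 - 3 = 5

5


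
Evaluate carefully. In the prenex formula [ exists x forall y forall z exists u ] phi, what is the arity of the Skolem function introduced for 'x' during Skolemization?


Quantifier prefix: exists x forall y forall z exists u
'x' is existentially quantified at position 1.
No universal quantifiers precede it.
Skolem function arity = 0 (a Skolem constant)

0


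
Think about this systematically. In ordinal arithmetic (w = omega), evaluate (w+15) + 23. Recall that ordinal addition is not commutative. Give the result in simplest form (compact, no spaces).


Compute (w+15) + 23.
Ordinal + is associative but NOT commutative; for finite n>0, n + w = w but w + n stays w+n.
By associativity: (w+15) + 23 = w + (15+23) = w+38.
Result = w+38

w+38


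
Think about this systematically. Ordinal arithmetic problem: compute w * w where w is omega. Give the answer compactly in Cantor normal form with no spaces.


Compute w * w.
Ordinal * is associative and left-distributive over +, but NOT commutative; for finite n>1, n*w = w but w*n stays w*n.
w * w = w^2 by definition.
Result = w^2

w^2


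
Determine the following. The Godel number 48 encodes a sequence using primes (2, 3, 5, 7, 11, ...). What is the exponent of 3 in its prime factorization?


Factorize 48 by dividing by 3 repeatedly.
Division steps: 3 divides 48 exactly 1 time(s).
Exponent of 3 = 1

1
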